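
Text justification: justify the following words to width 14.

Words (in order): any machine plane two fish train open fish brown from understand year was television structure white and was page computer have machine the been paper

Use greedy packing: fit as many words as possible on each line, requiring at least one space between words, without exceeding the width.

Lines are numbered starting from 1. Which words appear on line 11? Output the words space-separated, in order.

Line 1: ['any', 'machine'] (min_width=11, slack=3)
Line 2: ['plane', 'two', 'fish'] (min_width=14, slack=0)
Line 3: ['train', 'open'] (min_width=10, slack=4)
Line 4: ['fish', 'brown'] (min_width=10, slack=4)
Line 5: ['from'] (min_width=4, slack=10)
Line 6: ['understand'] (min_width=10, slack=4)
Line 7: ['year', 'was'] (min_width=8, slack=6)
Line 8: ['television'] (min_width=10, slack=4)
Line 9: ['structure'] (min_width=9, slack=5)
Line 10: ['white', 'and', 'was'] (min_width=13, slack=1)
Line 11: ['page', 'computer'] (min_width=13, slack=1)
Line 12: ['have', 'machine'] (min_width=12, slack=2)
Line 13: ['the', 'been', 'paper'] (min_width=14, slack=0)

Answer: page computer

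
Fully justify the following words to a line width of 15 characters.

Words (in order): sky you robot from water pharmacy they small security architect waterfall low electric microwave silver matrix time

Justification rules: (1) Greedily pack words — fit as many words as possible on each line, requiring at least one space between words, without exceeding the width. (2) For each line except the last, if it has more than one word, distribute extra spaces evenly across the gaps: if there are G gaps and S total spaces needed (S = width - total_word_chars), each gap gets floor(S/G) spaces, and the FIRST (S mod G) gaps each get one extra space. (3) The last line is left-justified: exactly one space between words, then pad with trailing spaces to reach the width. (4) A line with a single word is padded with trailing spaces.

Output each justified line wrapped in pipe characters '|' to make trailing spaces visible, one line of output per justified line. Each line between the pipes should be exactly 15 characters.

Answer: |sky  you  robot|
|from      water|
|pharmacy   they|
|small  security|
|architect      |
|waterfall   low|
|electric       |
|microwave      |
|silver   matrix|
|time           |

Derivation:
Line 1: ['sky', 'you', 'robot'] (min_width=13, slack=2)
Line 2: ['from', 'water'] (min_width=10, slack=5)
Line 3: ['pharmacy', 'they'] (min_width=13, slack=2)
Line 4: ['small', 'security'] (min_width=14, slack=1)
Line 5: ['architect'] (min_width=9, slack=6)
Line 6: ['waterfall', 'low'] (min_width=13, slack=2)
Line 7: ['electric'] (min_width=8, slack=7)
Line 8: ['microwave'] (min_width=9, slack=6)
Line 9: ['silver', 'matrix'] (min_width=13, slack=2)
Line 10: ['time'] (min_width=4, slack=11)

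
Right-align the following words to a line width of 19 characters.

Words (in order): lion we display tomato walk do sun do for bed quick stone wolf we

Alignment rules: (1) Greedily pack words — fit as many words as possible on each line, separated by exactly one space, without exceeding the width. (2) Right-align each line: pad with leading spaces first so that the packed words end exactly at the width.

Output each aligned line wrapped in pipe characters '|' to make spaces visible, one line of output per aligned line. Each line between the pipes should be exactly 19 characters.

Answer: |    lion we display|
| tomato walk do sun|
|   do for bed quick|
|      stone wolf we|

Derivation:
Line 1: ['lion', 'we', 'display'] (min_width=15, slack=4)
Line 2: ['tomato', 'walk', 'do', 'sun'] (min_width=18, slack=1)
Line 3: ['do', 'for', 'bed', 'quick'] (min_width=16, slack=3)
Line 4: ['stone', 'wolf', 'we'] (min_width=13, slack=6)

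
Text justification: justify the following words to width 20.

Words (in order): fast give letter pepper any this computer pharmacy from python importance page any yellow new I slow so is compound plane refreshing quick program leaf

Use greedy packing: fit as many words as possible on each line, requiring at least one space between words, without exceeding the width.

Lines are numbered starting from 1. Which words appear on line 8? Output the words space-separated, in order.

Line 1: ['fast', 'give', 'letter'] (min_width=16, slack=4)
Line 2: ['pepper', 'any', 'this'] (min_width=15, slack=5)
Line 3: ['computer', 'pharmacy'] (min_width=17, slack=3)
Line 4: ['from', 'python'] (min_width=11, slack=9)
Line 5: ['importance', 'page', 'any'] (min_width=19, slack=1)
Line 6: ['yellow', 'new', 'I', 'slow', 'so'] (min_width=20, slack=0)
Line 7: ['is', 'compound', 'plane'] (min_width=17, slack=3)
Line 8: ['refreshing', 'quick'] (min_width=16, slack=4)
Line 9: ['program', 'leaf'] (min_width=12, slack=8)

Answer: refreshing quick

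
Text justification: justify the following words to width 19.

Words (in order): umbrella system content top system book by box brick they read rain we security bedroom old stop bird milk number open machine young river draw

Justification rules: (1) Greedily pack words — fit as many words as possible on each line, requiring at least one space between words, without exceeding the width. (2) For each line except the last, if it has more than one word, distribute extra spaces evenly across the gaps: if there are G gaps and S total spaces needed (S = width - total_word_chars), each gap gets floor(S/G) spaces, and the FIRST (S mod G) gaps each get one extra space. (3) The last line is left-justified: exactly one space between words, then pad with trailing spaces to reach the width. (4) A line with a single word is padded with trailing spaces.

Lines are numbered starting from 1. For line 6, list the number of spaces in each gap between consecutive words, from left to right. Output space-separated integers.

Answer: 2 1 1

Derivation:
Line 1: ['umbrella', 'system'] (min_width=15, slack=4)
Line 2: ['content', 'top', 'system'] (min_width=18, slack=1)
Line 3: ['book', 'by', 'box', 'brick'] (min_width=17, slack=2)
Line 4: ['they', 'read', 'rain', 'we'] (min_width=17, slack=2)
Line 5: ['security', 'bedroom'] (min_width=16, slack=3)
Line 6: ['old', 'stop', 'bird', 'milk'] (min_width=18, slack=1)
Line 7: ['number', 'open', 'machine'] (min_width=19, slack=0)
Line 8: ['young', 'river', 'draw'] (min_width=16, slack=3)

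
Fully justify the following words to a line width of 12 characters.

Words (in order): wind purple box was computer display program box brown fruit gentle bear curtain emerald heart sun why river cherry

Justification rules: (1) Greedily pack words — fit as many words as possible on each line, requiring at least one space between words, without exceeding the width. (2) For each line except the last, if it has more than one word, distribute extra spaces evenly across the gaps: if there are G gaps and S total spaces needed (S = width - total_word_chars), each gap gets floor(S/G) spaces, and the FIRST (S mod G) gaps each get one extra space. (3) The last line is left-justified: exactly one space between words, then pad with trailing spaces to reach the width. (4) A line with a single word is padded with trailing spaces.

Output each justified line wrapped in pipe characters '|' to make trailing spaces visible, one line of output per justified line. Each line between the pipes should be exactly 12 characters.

Line 1: ['wind', 'purple'] (min_width=11, slack=1)
Line 2: ['box', 'was'] (min_width=7, slack=5)
Line 3: ['computer'] (min_width=8, slack=4)
Line 4: ['display'] (min_width=7, slack=5)
Line 5: ['program', 'box'] (min_width=11, slack=1)
Line 6: ['brown', 'fruit'] (min_width=11, slack=1)
Line 7: ['gentle', 'bear'] (min_width=11, slack=1)
Line 8: ['curtain'] (min_width=7, slack=5)
Line 9: ['emerald'] (min_width=7, slack=5)
Line 10: ['heart', 'sun'] (min_width=9, slack=3)
Line 11: ['why', 'river'] (min_width=9, slack=3)
Line 12: ['cherry'] (min_width=6, slack=6)

Answer: |wind  purple|
|box      was|
|computer    |
|display     |
|program  box|
|brown  fruit|
|gentle  bear|
|curtain     |
|emerald     |
|heart    sun|
|why    river|
|cherry      |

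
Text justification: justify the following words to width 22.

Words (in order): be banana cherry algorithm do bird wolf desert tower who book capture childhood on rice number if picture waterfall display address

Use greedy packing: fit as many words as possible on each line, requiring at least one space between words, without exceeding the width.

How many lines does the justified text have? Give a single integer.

Line 1: ['be', 'banana', 'cherry'] (min_width=16, slack=6)
Line 2: ['algorithm', 'do', 'bird', 'wolf'] (min_width=22, slack=0)
Line 3: ['desert', 'tower', 'who', 'book'] (min_width=21, slack=1)
Line 4: ['capture', 'childhood', 'on'] (min_width=20, slack=2)
Line 5: ['rice', 'number', 'if', 'picture'] (min_width=22, slack=0)
Line 6: ['waterfall', 'display'] (min_width=17, slack=5)
Line 7: ['address'] (min_width=7, slack=15)
Total lines: 7

Answer: 7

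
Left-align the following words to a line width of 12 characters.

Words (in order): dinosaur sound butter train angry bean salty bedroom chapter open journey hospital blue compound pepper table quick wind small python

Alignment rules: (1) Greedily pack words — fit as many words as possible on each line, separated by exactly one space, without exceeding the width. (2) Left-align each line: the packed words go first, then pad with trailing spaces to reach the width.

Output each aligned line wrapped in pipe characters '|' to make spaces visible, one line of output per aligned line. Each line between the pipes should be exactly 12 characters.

Answer: |dinosaur    |
|sound butter|
|train angry |
|bean salty  |
|bedroom     |
|chapter open|
|journey     |
|hospital    |
|blue        |
|compound    |
|pepper table|
|quick wind  |
|small python|

Derivation:
Line 1: ['dinosaur'] (min_width=8, slack=4)
Line 2: ['sound', 'butter'] (min_width=12, slack=0)
Line 3: ['train', 'angry'] (min_width=11, slack=1)
Line 4: ['bean', 'salty'] (min_width=10, slack=2)
Line 5: ['bedroom'] (min_width=7, slack=5)
Line 6: ['chapter', 'open'] (min_width=12, slack=0)
Line 7: ['journey'] (min_width=7, slack=5)
Line 8: ['hospital'] (min_width=8, slack=4)
Line 9: ['blue'] (min_width=4, slack=8)
Line 10: ['compound'] (min_width=8, slack=4)
Line 11: ['pepper', 'table'] (min_width=12, slack=0)
Line 12: ['quick', 'wind'] (min_width=10, slack=2)
Line 13: ['small', 'python'] (min_width=12, slack=0)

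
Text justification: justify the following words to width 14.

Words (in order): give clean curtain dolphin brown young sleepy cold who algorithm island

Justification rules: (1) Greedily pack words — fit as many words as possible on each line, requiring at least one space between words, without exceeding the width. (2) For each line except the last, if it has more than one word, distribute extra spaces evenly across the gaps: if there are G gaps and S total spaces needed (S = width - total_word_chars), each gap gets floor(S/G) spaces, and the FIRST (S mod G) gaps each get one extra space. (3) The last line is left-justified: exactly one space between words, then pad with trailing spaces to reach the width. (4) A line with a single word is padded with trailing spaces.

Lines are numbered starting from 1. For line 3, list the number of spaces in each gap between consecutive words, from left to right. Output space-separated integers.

Line 1: ['give', 'clean'] (min_width=10, slack=4)
Line 2: ['curtain'] (min_width=7, slack=7)
Line 3: ['dolphin', 'brown'] (min_width=13, slack=1)
Line 4: ['young', 'sleepy'] (min_width=12, slack=2)
Line 5: ['cold', 'who'] (min_width=8, slack=6)
Line 6: ['algorithm'] (min_width=9, slack=5)
Line 7: ['island'] (min_width=6, slack=8)

Answer: 2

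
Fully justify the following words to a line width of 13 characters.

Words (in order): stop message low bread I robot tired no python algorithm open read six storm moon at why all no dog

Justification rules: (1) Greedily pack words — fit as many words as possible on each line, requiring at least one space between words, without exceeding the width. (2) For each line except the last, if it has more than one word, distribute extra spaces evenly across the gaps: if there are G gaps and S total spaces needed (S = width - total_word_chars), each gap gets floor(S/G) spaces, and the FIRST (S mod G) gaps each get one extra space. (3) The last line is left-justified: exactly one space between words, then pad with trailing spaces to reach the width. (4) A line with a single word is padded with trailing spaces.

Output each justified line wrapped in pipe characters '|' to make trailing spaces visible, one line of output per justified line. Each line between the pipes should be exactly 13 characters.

Line 1: ['stop', 'message'] (min_width=12, slack=1)
Line 2: ['low', 'bread', 'I'] (min_width=11, slack=2)
Line 3: ['robot', 'tired'] (min_width=11, slack=2)
Line 4: ['no', 'python'] (min_width=9, slack=4)
Line 5: ['algorithm'] (min_width=9, slack=4)
Line 6: ['open', 'read', 'six'] (min_width=13, slack=0)
Line 7: ['storm', 'moon', 'at'] (min_width=13, slack=0)
Line 8: ['why', 'all', 'no'] (min_width=10, slack=3)
Line 9: ['dog'] (min_width=3, slack=10)

Answer: |stop  message|
|low  bread  I|
|robot   tired|
|no     python|
|algorithm    |
|open read six|
|storm moon at|
|why   all  no|
|dog          |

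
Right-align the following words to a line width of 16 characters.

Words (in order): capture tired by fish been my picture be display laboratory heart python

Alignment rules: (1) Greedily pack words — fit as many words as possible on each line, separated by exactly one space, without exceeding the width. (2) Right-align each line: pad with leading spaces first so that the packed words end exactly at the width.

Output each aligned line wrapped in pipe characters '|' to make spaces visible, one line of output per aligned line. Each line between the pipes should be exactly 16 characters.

Answer: |capture tired by|
|    fish been my|
|      picture be|
|         display|
|laboratory heart|
|          python|

Derivation:
Line 1: ['capture', 'tired', 'by'] (min_width=16, slack=0)
Line 2: ['fish', 'been', 'my'] (min_width=12, slack=4)
Line 3: ['picture', 'be'] (min_width=10, slack=6)
Line 4: ['display'] (min_width=7, slack=9)
Line 5: ['laboratory', 'heart'] (min_width=16, slack=0)
Line 6: ['python'] (min_width=6, slack=10)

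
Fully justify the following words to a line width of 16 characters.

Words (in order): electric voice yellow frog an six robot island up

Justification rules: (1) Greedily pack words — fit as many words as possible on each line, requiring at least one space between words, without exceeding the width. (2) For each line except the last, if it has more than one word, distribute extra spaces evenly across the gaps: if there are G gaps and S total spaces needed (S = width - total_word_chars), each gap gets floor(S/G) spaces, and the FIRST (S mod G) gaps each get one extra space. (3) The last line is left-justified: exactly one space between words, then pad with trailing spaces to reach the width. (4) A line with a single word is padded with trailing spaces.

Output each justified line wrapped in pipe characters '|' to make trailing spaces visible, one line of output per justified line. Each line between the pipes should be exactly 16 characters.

Answer: |electric   voice|
|yellow  frog  an|
|six robot island|
|up              |

Derivation:
Line 1: ['electric', 'voice'] (min_width=14, slack=2)
Line 2: ['yellow', 'frog', 'an'] (min_width=14, slack=2)
Line 3: ['six', 'robot', 'island'] (min_width=16, slack=0)
Line 4: ['up'] (min_width=2, slack=14)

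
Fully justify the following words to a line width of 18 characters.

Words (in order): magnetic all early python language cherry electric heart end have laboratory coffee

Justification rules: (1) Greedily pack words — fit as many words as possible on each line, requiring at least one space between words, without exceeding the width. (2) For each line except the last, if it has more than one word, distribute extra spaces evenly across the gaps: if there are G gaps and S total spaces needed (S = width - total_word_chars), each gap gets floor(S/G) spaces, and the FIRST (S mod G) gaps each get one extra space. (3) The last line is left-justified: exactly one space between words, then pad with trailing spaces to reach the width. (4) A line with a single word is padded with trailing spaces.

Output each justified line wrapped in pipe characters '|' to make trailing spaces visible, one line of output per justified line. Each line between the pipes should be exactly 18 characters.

Answer: |magnetic all early|
|python    language|
|cherry    electric|
|heart   end   have|
|laboratory coffee |

Derivation:
Line 1: ['magnetic', 'all', 'early'] (min_width=18, slack=0)
Line 2: ['python', 'language'] (min_width=15, slack=3)
Line 3: ['cherry', 'electric'] (min_width=15, slack=3)
Line 4: ['heart', 'end', 'have'] (min_width=14, slack=4)
Line 5: ['laboratory', 'coffee'] (min_width=17, slack=1)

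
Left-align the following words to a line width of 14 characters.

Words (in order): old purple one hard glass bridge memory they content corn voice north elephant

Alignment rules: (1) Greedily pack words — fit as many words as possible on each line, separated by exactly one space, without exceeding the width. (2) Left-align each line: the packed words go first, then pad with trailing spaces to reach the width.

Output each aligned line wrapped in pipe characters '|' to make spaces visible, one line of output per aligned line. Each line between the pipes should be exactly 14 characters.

Line 1: ['old', 'purple', 'one'] (min_width=14, slack=0)
Line 2: ['hard', 'glass'] (min_width=10, slack=4)
Line 3: ['bridge', 'memory'] (min_width=13, slack=1)
Line 4: ['they', 'content'] (min_width=12, slack=2)
Line 5: ['corn', 'voice'] (min_width=10, slack=4)
Line 6: ['north', 'elephant'] (min_width=14, slack=0)

Answer: |old purple one|
|hard glass    |
|bridge memory |
|they content  |
|corn voice    |
|north elephant|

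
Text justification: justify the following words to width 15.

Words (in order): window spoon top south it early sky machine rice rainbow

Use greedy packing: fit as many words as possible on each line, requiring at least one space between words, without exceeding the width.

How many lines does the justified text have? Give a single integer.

Answer: 5

Derivation:
Line 1: ['window', 'spoon'] (min_width=12, slack=3)
Line 2: ['top', 'south', 'it'] (min_width=12, slack=3)
Line 3: ['early', 'sky'] (min_width=9, slack=6)
Line 4: ['machine', 'rice'] (min_width=12, slack=3)
Line 5: ['rainbow'] (min_width=7, slack=8)
Total lines: 5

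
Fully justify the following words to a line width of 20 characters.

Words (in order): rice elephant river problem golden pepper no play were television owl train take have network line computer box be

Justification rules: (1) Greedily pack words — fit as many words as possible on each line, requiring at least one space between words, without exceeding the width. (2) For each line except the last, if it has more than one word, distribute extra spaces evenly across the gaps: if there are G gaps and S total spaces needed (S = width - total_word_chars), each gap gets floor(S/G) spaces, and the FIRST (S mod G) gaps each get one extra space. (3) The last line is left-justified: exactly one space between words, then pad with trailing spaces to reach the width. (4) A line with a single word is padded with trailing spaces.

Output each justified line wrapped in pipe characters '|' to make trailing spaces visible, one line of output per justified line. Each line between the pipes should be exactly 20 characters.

Answer: |rice  elephant river|
|problem       golden|
|pepper  no play were|
|television owl train|
|take   have  network|
|line computer box be|

Derivation:
Line 1: ['rice', 'elephant', 'river'] (min_width=19, slack=1)
Line 2: ['problem', 'golden'] (min_width=14, slack=6)
Line 3: ['pepper', 'no', 'play', 'were'] (min_width=19, slack=1)
Line 4: ['television', 'owl', 'train'] (min_width=20, slack=0)
Line 5: ['take', 'have', 'network'] (min_width=17, slack=3)
Line 6: ['line', 'computer', 'box', 'be'] (min_width=20, slack=0)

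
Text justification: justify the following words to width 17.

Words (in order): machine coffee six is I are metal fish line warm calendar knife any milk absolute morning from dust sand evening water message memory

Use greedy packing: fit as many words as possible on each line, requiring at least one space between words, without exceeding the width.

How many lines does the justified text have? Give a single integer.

Line 1: ['machine', 'coffee'] (min_width=14, slack=3)
Line 2: ['six', 'is', 'I', 'are'] (min_width=12, slack=5)
Line 3: ['metal', 'fish', 'line'] (min_width=15, slack=2)
Line 4: ['warm', 'calendar'] (min_width=13, slack=4)
Line 5: ['knife', 'any', 'milk'] (min_width=14, slack=3)
Line 6: ['absolute', 'morning'] (min_width=16, slack=1)
Line 7: ['from', 'dust', 'sand'] (min_width=14, slack=3)
Line 8: ['evening', 'water'] (min_width=13, slack=4)
Line 9: ['message', 'memory'] (min_width=14, slack=3)
Total lines: 9

Answer: 9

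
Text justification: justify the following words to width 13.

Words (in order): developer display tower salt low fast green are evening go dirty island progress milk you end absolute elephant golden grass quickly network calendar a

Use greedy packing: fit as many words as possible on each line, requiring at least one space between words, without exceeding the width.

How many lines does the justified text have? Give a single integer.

Answer: 14

Derivation:
Line 1: ['developer'] (min_width=9, slack=4)
Line 2: ['display', 'tower'] (min_width=13, slack=0)
Line 3: ['salt', 'low', 'fast'] (min_width=13, slack=0)
Line 4: ['green', 'are'] (min_width=9, slack=4)
Line 5: ['evening', 'go'] (min_width=10, slack=3)
Line 6: ['dirty', 'island'] (min_width=12, slack=1)
Line 7: ['progress', 'milk'] (min_width=13, slack=0)
Line 8: ['you', 'end'] (min_width=7, slack=6)
Line 9: ['absolute'] (min_width=8, slack=5)
Line 10: ['elephant'] (min_width=8, slack=5)
Line 11: ['golden', 'grass'] (min_width=12, slack=1)
Line 12: ['quickly'] (min_width=7, slack=6)
Line 13: ['network'] (min_width=7, slack=6)
Line 14: ['calendar', 'a'] (min_width=10, slack=3)
Total lines: 14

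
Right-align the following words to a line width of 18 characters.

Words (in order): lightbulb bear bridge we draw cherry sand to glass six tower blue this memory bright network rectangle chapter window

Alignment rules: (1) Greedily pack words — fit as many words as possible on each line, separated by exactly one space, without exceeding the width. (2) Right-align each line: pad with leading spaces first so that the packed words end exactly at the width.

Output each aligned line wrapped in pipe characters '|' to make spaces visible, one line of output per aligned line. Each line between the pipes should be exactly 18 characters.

Answer: |    lightbulb bear|
|    bridge we draw|
|    cherry sand to|
|   glass six tower|
|  blue this memory|
|    bright network|
| rectangle chapter|
|            window|

Derivation:
Line 1: ['lightbulb', 'bear'] (min_width=14, slack=4)
Line 2: ['bridge', 'we', 'draw'] (min_width=14, slack=4)
Line 3: ['cherry', 'sand', 'to'] (min_width=14, slack=4)
Line 4: ['glass', 'six', 'tower'] (min_width=15, slack=3)
Line 5: ['blue', 'this', 'memory'] (min_width=16, slack=2)
Line 6: ['bright', 'network'] (min_width=14, slack=4)
Line 7: ['rectangle', 'chapter'] (min_width=17, slack=1)
Line 8: ['window'] (min_width=6, slack=12)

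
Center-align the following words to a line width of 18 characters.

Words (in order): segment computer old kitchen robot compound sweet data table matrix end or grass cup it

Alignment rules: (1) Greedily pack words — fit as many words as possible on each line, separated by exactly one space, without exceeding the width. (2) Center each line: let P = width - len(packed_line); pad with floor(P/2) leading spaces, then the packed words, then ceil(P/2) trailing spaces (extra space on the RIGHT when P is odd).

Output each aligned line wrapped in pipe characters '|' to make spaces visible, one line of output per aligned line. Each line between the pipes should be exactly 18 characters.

Answer: | segment computer |
|old kitchen robot |
|  compound sweet  |
|data table matrix |
| end or grass cup |
|        it        |

Derivation:
Line 1: ['segment', 'computer'] (min_width=16, slack=2)
Line 2: ['old', 'kitchen', 'robot'] (min_width=17, slack=1)
Line 3: ['compound', 'sweet'] (min_width=14, slack=4)
Line 4: ['data', 'table', 'matrix'] (min_width=17, slack=1)
Line 5: ['end', 'or', 'grass', 'cup'] (min_width=16, slack=2)
Line 6: ['it'] (min_width=2, slack=16)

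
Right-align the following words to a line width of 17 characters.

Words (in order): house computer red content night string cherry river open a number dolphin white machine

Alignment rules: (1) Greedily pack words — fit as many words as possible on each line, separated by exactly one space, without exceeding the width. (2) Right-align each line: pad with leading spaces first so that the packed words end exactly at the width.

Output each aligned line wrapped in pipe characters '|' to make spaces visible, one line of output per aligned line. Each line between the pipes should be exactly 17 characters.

Answer: |   house computer|
|red content night|
|    string cherry|
|     river open a|
|   number dolphin|
|    white machine|

Derivation:
Line 1: ['house', 'computer'] (min_width=14, slack=3)
Line 2: ['red', 'content', 'night'] (min_width=17, slack=0)
Line 3: ['string', 'cherry'] (min_width=13, slack=4)
Line 4: ['river', 'open', 'a'] (min_width=12, slack=5)
Line 5: ['number', 'dolphin'] (min_width=14, slack=3)
Line 6: ['white', 'machine'] (min_width=13, slack=4)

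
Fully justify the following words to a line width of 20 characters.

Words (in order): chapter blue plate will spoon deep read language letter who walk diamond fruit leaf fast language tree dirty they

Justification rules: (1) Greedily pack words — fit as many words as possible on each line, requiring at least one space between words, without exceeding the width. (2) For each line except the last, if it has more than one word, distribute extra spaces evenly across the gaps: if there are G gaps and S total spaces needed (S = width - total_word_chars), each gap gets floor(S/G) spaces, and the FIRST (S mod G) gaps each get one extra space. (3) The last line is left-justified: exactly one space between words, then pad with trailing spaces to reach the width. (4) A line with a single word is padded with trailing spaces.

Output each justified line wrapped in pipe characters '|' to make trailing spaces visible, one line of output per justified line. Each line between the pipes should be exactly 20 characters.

Answer: |chapter  blue  plate|
|will spoon deep read|
|language  letter who|
|walk  diamond  fruit|
|leaf  fast  language|
|tree dirty they     |

Derivation:
Line 1: ['chapter', 'blue', 'plate'] (min_width=18, slack=2)
Line 2: ['will', 'spoon', 'deep', 'read'] (min_width=20, slack=0)
Line 3: ['language', 'letter', 'who'] (min_width=19, slack=1)
Line 4: ['walk', 'diamond', 'fruit'] (min_width=18, slack=2)
Line 5: ['leaf', 'fast', 'language'] (min_width=18, slack=2)
Line 6: ['tree', 'dirty', 'they'] (min_width=15, slack=5)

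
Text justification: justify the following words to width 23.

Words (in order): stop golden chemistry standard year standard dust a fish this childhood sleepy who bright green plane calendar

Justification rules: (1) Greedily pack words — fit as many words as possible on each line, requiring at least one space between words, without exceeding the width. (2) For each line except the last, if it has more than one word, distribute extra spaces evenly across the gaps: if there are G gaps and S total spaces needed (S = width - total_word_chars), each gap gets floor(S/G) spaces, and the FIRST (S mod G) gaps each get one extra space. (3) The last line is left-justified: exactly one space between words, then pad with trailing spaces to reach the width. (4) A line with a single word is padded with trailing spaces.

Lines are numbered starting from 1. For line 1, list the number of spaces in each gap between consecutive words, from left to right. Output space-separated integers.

Line 1: ['stop', 'golden', 'chemistry'] (min_width=21, slack=2)
Line 2: ['standard', 'year', 'standard'] (min_width=22, slack=1)
Line 3: ['dust', 'a', 'fish', 'this'] (min_width=16, slack=7)
Line 4: ['childhood', 'sleepy', 'who'] (min_width=20, slack=3)
Line 5: ['bright', 'green', 'plane'] (min_width=18, slack=5)
Line 6: ['calendar'] (min_width=8, slack=15)

Answer: 2 2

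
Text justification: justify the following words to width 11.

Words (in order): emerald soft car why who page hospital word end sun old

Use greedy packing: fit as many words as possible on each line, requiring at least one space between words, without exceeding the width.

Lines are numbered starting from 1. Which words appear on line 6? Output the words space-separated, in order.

Line 1: ['emerald'] (min_width=7, slack=4)
Line 2: ['soft', 'car'] (min_width=8, slack=3)
Line 3: ['why', 'who'] (min_width=7, slack=4)
Line 4: ['page'] (min_width=4, slack=7)
Line 5: ['hospital'] (min_width=8, slack=3)
Line 6: ['word', 'end'] (min_width=8, slack=3)
Line 7: ['sun', 'old'] (min_width=7, slack=4)

Answer: word end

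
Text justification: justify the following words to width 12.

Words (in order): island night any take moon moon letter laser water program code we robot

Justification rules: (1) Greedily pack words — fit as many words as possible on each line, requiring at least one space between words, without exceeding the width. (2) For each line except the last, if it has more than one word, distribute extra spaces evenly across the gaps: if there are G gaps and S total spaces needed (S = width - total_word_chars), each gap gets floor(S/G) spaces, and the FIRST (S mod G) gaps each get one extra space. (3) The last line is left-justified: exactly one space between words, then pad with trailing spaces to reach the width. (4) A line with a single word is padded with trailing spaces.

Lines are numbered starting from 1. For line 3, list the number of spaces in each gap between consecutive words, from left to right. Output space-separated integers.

Line 1: ['island', 'night'] (min_width=12, slack=0)
Line 2: ['any', 'take'] (min_width=8, slack=4)
Line 3: ['moon', 'moon'] (min_width=9, slack=3)
Line 4: ['letter', 'laser'] (min_width=12, slack=0)
Line 5: ['water'] (min_width=5, slack=7)
Line 6: ['program', 'code'] (min_width=12, slack=0)
Line 7: ['we', 'robot'] (min_width=8, slack=4)

Answer: 4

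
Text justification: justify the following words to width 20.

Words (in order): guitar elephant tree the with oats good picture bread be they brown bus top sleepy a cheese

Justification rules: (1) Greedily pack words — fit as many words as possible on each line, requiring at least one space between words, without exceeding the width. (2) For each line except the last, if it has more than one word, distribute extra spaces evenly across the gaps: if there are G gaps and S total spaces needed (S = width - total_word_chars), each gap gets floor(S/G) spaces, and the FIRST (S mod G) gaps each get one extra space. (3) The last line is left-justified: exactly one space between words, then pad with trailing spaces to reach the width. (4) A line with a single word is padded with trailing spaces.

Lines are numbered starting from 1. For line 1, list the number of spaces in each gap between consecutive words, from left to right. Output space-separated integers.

Line 1: ['guitar', 'elephant', 'tree'] (min_width=20, slack=0)
Line 2: ['the', 'with', 'oats', 'good'] (min_width=18, slack=2)
Line 3: ['picture', 'bread', 'be'] (min_width=16, slack=4)
Line 4: ['they', 'brown', 'bus', 'top'] (min_width=18, slack=2)
Line 5: ['sleepy', 'a', 'cheese'] (min_width=15, slack=5)

Answer: 1 1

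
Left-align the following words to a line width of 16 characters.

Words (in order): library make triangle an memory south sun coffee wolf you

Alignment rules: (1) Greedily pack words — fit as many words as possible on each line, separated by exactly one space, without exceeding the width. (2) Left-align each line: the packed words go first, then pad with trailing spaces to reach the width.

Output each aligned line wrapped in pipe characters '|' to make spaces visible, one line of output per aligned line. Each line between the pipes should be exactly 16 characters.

Answer: |library make    |
|triangle an     |
|memory south sun|
|coffee wolf you |

Derivation:
Line 1: ['library', 'make'] (min_width=12, slack=4)
Line 2: ['triangle', 'an'] (min_width=11, slack=5)
Line 3: ['memory', 'south', 'sun'] (min_width=16, slack=0)
Line 4: ['coffee', 'wolf', 'you'] (min_width=15, slack=1)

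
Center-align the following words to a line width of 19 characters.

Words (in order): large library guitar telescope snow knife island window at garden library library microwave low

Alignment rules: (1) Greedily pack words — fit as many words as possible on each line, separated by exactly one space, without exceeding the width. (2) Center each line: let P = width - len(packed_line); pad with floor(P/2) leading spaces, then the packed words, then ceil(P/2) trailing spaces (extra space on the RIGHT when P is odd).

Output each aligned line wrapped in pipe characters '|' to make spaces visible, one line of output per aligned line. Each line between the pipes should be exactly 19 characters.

Answer: |   large library   |
| guitar telescope  |
| snow knife island |
| window at garden  |
|  library library  |
|   microwave low   |

Derivation:
Line 1: ['large', 'library'] (min_width=13, slack=6)
Line 2: ['guitar', 'telescope'] (min_width=16, slack=3)
Line 3: ['snow', 'knife', 'island'] (min_width=17, slack=2)
Line 4: ['window', 'at', 'garden'] (min_width=16, slack=3)
Line 5: ['library', 'library'] (min_width=15, slack=4)
Line 6: ['microwave', 'low'] (min_width=13, slack=6)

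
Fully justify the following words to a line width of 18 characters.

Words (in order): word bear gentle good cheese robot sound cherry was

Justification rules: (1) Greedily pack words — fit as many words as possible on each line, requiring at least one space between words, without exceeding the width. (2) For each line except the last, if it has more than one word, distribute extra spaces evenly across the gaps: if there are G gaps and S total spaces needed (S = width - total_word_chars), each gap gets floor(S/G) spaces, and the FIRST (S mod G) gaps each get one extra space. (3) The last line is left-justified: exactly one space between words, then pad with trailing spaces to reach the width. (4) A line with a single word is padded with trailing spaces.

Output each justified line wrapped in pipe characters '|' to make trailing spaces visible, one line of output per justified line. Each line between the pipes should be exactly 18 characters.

Answer: |word  bear  gentle|
|good  cheese robot|
|sound cherry was  |

Derivation:
Line 1: ['word', 'bear', 'gentle'] (min_width=16, slack=2)
Line 2: ['good', 'cheese', 'robot'] (min_width=17, slack=1)
Line 3: ['sound', 'cherry', 'was'] (min_width=16, slack=2)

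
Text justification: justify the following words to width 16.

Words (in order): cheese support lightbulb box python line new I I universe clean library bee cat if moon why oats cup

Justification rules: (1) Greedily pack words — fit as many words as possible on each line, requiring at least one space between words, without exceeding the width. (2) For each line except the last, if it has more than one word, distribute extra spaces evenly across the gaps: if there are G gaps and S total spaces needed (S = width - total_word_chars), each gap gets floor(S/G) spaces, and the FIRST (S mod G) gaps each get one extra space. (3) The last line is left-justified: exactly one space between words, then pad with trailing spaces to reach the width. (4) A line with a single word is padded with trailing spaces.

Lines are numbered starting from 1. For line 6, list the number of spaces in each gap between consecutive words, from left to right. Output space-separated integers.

Answer: 2 1 1

Derivation:
Line 1: ['cheese', 'support'] (min_width=14, slack=2)
Line 2: ['lightbulb', 'box'] (min_width=13, slack=3)
Line 3: ['python', 'line', 'new'] (min_width=15, slack=1)
Line 4: ['I', 'I', 'universe'] (min_width=12, slack=4)
Line 5: ['clean', 'library'] (min_width=13, slack=3)
Line 6: ['bee', 'cat', 'if', 'moon'] (min_width=15, slack=1)
Line 7: ['why', 'oats', 'cup'] (min_width=12, slack=4)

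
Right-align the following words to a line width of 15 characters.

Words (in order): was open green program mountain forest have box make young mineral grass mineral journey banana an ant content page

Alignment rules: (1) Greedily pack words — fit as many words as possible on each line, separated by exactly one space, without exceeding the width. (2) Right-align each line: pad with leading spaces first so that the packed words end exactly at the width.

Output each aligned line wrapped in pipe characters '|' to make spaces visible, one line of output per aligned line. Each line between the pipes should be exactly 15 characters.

Answer: | was open green|
|        program|
|mountain forest|
|  have box make|
|  young mineral|
|  grass mineral|
| journey banana|
| an ant content|
|           page|

Derivation:
Line 1: ['was', 'open', 'green'] (min_width=14, slack=1)
Line 2: ['program'] (min_width=7, slack=8)
Line 3: ['mountain', 'forest'] (min_width=15, slack=0)
Line 4: ['have', 'box', 'make'] (min_width=13, slack=2)
Line 5: ['young', 'mineral'] (min_width=13, slack=2)
Line 6: ['grass', 'mineral'] (min_width=13, slack=2)
Line 7: ['journey', 'banana'] (min_width=14, slack=1)
Line 8: ['an', 'ant', 'content'] (min_width=14, slack=1)
Line 9: ['page'] (min_width=4, slack=11)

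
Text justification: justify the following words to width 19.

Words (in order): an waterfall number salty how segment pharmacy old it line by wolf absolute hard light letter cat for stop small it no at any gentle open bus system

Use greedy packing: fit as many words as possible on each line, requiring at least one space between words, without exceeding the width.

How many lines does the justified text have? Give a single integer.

Line 1: ['an', 'waterfall', 'number'] (min_width=19, slack=0)
Line 2: ['salty', 'how', 'segment'] (min_width=17, slack=2)
Line 3: ['pharmacy', 'old', 'it'] (min_width=15, slack=4)
Line 4: ['line', 'by', 'wolf'] (min_width=12, slack=7)
Line 5: ['absolute', 'hard', 'light'] (min_width=19, slack=0)
Line 6: ['letter', 'cat', 'for', 'stop'] (min_width=19, slack=0)
Line 7: ['small', 'it', 'no', 'at', 'any'] (min_width=18, slack=1)
Line 8: ['gentle', 'open', 'bus'] (min_width=15, slack=4)
Line 9: ['system'] (min_width=6, slack=13)
Total lines: 9

Answer: 9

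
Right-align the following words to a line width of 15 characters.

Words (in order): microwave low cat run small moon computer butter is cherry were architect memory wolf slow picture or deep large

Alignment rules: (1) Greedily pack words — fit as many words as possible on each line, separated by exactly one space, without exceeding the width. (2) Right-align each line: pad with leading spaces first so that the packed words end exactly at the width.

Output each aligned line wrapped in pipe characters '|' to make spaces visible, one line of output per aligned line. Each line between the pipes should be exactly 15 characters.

Line 1: ['microwave', 'low'] (min_width=13, slack=2)
Line 2: ['cat', 'run', 'small'] (min_width=13, slack=2)
Line 3: ['moon', 'computer'] (min_width=13, slack=2)
Line 4: ['butter', 'is'] (min_width=9, slack=6)
Line 5: ['cherry', 'were'] (min_width=11, slack=4)
Line 6: ['architect'] (min_width=9, slack=6)
Line 7: ['memory', 'wolf'] (min_width=11, slack=4)
Line 8: ['slow', 'picture', 'or'] (min_width=15, slack=0)
Line 9: ['deep', 'large'] (min_width=10, slack=5)

Answer: |  microwave low|
|  cat run small|
|  moon computer|
|      butter is|
|    cherry were|
|      architect|
|    memory wolf|
|slow picture or|
|     deep large|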